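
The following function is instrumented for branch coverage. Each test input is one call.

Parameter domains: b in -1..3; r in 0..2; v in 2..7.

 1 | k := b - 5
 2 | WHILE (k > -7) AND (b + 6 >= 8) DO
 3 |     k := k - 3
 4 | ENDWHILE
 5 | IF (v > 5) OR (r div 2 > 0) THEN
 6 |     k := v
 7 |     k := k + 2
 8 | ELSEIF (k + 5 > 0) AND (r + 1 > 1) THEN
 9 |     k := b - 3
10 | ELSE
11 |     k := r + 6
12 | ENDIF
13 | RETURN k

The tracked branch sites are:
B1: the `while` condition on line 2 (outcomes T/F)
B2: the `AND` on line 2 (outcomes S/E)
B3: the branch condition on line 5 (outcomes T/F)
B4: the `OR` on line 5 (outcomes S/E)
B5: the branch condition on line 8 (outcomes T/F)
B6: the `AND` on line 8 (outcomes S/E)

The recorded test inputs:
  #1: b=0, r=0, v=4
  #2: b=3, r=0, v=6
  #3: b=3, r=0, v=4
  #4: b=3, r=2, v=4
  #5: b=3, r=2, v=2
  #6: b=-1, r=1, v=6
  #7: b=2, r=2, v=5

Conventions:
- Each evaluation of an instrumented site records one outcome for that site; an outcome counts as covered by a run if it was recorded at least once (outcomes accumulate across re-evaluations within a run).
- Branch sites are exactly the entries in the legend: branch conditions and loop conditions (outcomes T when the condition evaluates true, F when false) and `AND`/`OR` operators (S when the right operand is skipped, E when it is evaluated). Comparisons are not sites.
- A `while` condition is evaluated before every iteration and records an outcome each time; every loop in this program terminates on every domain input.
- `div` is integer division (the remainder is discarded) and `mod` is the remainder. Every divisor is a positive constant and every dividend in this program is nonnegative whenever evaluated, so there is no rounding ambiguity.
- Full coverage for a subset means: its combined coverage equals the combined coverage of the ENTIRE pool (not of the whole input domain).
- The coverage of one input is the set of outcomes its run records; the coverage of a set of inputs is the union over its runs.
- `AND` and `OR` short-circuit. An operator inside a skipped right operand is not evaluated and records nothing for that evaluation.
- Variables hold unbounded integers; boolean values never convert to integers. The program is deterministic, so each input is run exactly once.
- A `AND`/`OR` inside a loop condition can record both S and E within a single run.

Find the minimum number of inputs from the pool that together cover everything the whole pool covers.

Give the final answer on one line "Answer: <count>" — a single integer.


input #1 (b=0, r=0, v=4): events B2->E, B1->F, B4->E, B3->F, B6->S, B5->F; covers B1=F, B2=E, B3=F, B4=E, B5=F, B6=S
input #2 (b=3, r=0, v=6): events B2->E, B1->T, B2->E, B1->T, B2->S, B1->F, B4->S, B3->T; covers B1=T, B1=F, B2=S, B2=E, B3=T, B4=S
input #3 (b=3, r=0, v=4): events B2->E, B1->T, B2->E, B1->T, B2->S, B1->F, B4->E, B3->F, B6->S, B5->F; covers B1=T, B1=F, B2=S, B2=E, B3=F, B4=E, B5=F, B6=S
input #4 (b=3, r=2, v=4): events B2->E, B1->T, B2->E, B1->T, B2->S, B1->F, B4->E, B3->T; covers B1=T, B1=F, B2=S, B2=E, B3=T, B4=E
input #5 (b=3, r=2, v=2): events B2->E, B1->T, B2->E, B1->T, B2->S, B1->F, B4->E, B3->T; covers B1=T, B1=F, B2=S, B2=E, B3=T, B4=E
input #6 (b=-1, r=1, v=6): events B2->E, B1->F, B4->S, B3->T; covers B1=F, B2=E, B3=T, B4=S
input #7 (b=2, r=2, v=5): events B2->E, B1->T, B2->E, B1->T, B2->S, B1->F, B4->E, B3->T; covers B1=T, B1=F, B2=S, B2=E, B3=T, B4=E
the full pool covers 10 outcomes: B1=T, B1=F, B2=S, B2=E, B3=T, B3=F, B4=S, B4=E, B5=F, B6=S
checked all size-1 subsets: none covers 10 outcomes (max 8/10)
the canonical winner is {1, 2}: size 2, full 10-outcome coverage, earliest index list among size-2 covers
Answer: 2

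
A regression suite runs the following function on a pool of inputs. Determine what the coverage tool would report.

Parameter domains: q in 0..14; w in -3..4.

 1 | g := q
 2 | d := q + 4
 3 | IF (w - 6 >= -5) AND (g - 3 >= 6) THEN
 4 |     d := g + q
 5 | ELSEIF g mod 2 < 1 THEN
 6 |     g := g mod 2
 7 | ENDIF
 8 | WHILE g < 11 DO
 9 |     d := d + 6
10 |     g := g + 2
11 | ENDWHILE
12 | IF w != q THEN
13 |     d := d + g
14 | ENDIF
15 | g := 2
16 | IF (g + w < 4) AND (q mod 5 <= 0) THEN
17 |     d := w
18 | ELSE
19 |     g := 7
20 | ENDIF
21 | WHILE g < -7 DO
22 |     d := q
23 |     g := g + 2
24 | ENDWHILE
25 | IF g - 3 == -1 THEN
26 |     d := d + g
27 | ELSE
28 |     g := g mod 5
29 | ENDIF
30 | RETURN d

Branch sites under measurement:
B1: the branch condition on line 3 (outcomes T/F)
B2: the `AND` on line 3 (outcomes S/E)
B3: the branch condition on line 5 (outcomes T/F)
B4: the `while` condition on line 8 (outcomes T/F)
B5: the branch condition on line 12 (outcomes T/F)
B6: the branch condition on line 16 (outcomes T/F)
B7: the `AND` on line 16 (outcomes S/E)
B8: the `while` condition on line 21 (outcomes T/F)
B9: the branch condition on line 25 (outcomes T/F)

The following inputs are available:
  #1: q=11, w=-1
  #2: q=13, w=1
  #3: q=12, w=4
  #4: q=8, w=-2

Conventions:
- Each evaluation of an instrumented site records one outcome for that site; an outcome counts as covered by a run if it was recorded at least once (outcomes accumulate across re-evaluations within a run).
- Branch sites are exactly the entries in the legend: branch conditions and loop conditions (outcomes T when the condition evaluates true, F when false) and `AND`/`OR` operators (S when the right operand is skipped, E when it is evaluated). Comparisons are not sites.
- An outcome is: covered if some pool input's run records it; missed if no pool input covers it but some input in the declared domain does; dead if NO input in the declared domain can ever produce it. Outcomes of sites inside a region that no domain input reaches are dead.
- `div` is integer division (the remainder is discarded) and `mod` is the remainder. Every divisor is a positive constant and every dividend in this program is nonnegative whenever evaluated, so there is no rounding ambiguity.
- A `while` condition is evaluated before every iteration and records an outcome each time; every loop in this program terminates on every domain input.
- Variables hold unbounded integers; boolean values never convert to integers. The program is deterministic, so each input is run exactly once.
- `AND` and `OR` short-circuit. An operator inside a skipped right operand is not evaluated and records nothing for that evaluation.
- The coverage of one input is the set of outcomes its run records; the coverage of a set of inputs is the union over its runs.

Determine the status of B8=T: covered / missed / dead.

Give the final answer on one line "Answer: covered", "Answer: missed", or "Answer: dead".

no pool input records B8=T
checking all 120 inputs in the declared domain: B8=T is never recorded -> dead

Answer: dead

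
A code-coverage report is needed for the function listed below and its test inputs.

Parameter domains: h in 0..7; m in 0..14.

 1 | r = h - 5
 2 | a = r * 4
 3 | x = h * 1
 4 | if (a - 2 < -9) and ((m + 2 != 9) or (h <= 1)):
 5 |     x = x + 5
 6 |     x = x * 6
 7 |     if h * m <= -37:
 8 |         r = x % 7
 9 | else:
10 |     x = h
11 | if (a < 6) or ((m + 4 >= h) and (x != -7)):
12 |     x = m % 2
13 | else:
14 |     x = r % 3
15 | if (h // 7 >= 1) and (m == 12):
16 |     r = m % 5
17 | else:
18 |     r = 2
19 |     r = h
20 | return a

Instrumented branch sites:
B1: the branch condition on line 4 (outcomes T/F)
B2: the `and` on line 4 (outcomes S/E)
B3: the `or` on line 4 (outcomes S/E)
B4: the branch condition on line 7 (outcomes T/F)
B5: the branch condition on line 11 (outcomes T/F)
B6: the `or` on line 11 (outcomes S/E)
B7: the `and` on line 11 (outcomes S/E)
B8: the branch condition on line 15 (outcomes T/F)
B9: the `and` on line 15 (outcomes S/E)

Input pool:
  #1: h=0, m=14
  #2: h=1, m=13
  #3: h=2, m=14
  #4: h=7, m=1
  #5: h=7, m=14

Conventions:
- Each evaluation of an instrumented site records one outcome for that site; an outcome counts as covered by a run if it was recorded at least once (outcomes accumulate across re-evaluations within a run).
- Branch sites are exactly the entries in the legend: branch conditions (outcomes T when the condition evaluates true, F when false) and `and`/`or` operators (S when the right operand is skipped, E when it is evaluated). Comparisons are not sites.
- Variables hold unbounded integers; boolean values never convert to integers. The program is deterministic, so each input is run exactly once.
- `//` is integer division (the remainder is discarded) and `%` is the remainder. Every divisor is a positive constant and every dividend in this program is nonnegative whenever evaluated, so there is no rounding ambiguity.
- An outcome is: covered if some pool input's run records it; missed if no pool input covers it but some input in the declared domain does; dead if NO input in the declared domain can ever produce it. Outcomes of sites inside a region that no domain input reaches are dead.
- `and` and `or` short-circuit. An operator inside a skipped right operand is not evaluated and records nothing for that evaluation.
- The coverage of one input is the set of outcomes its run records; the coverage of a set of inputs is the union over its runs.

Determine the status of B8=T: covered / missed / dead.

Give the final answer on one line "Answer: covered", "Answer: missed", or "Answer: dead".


no pool input records B8=T
but domain input (h=7, m=12) does record it -> reachable, so missed
Answer: missed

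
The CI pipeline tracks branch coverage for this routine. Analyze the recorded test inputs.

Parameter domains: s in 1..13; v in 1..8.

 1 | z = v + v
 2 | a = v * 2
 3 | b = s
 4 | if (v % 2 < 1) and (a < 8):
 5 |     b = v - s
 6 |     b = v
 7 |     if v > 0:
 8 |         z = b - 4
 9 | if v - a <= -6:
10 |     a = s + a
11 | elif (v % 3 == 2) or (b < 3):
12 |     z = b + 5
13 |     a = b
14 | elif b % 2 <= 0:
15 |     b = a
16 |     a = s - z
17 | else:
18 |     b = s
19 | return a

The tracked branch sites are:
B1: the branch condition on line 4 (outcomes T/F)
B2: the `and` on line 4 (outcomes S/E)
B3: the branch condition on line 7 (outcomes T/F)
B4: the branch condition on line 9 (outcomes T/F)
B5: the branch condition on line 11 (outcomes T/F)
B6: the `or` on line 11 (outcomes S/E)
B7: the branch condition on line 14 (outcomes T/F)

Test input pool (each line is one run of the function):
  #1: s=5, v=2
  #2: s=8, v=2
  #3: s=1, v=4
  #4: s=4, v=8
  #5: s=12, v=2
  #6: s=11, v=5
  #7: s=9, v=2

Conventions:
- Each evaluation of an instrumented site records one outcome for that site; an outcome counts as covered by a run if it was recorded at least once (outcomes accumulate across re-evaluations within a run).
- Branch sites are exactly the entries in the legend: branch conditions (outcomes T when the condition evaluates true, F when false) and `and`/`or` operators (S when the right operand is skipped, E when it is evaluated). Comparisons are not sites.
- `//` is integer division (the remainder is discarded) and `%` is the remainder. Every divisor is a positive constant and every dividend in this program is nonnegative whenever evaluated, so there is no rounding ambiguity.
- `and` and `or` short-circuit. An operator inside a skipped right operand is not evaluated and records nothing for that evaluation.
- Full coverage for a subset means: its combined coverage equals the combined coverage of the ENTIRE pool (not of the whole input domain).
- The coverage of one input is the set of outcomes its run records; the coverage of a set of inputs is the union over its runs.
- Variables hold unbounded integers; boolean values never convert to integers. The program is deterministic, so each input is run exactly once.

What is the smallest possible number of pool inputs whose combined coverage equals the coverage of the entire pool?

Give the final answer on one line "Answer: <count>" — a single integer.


input #1 (s=5, v=2): events B2->E, B1->T, B3->T, B4->F, B6->S, B5->T; covers B1=T, B2=E, B3=T, B4=F, B5=T, B6=S
input #2 (s=8, v=2): events B2->E, B1->T, B3->T, B4->F, B6->S, B5->T; covers B1=T, B2=E, B3=T, B4=F, B5=T, B6=S
input #3 (s=1, v=4): events B2->E, B1->F, B4->F, B6->E, B5->T; covers B1=F, B2=E, B4=F, B5=T, B6=E
input #4 (s=4, v=8): events B2->E, B1->F, B4->T; covers B1=F, B2=E, B4=T
input #5 (s=12, v=2): events B2->E, B1->T, B3->T, B4->F, B6->S, B5->T; covers B1=T, B2=E, B3=T, B4=F, B5=T, B6=S
input #6 (s=11, v=5): events B2->S, B1->F, B4->F, B6->S, B5->T; covers B1=F, B2=S, B4=F, B5=T, B6=S
input #7 (s=9, v=2): events B2->E, B1->T, B3->T, B4->F, B6->S, B5->T; covers B1=T, B2=E, B3=T, B4=F, B5=T, B6=S
the full pool covers 10 outcomes: B1=T, B1=F, B2=S, B2=E, B3=T, B4=T, B4=F, B5=T, B6=S, B6=E
no size-1 subset reaches all 10 outcomes (best union: 6/10)
no size-2 subset reaches all 10 outcomes (best union: 8/10)
no size-3 subset reaches all 10 outcomes (best union: 9/10)
at size 4, {1, 3, 4, 6} reaches all 10 outcomes; every lexicographically earlier size-4 subset fails
Answer: 4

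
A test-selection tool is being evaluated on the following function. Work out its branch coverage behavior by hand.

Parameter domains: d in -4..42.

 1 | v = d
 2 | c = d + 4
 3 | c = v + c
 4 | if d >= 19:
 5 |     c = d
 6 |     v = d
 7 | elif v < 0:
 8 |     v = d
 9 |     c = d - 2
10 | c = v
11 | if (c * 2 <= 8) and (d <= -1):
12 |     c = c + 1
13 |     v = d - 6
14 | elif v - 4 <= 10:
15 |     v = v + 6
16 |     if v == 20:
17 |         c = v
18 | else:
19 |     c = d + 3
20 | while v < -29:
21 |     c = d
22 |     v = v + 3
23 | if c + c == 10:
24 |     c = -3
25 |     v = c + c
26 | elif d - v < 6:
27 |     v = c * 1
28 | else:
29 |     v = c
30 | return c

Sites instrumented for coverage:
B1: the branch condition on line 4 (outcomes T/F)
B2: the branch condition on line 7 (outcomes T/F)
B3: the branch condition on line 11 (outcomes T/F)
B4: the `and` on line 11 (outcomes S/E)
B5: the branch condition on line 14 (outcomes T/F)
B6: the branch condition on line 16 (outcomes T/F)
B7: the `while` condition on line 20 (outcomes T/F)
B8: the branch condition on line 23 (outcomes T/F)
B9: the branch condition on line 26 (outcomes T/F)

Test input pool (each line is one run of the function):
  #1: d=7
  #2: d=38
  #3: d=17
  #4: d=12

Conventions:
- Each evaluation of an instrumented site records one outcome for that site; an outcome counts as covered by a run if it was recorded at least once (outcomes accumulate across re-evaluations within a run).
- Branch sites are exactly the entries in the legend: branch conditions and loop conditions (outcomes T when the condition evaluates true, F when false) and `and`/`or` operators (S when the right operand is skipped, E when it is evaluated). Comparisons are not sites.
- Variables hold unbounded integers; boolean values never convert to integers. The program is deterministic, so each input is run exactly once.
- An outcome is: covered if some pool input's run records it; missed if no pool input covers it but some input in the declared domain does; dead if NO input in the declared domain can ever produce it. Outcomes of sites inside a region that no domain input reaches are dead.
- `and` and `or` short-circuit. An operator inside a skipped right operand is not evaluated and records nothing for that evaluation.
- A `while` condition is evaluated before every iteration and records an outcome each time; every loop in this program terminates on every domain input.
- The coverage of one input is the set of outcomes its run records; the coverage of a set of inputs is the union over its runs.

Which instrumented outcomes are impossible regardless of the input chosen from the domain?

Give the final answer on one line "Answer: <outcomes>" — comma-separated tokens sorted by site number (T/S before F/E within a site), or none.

exhaustive pass over the 47-input domain:
  B7=T: zero occurrences over every domain input -> dead
  reachable outcomes have witnesses, e.g. B1=T (e.g. d=19), B1=F (e.g. d=-4), B2=T (e.g. d=-4), B2=F (e.g. d=0)

Answer: B7=T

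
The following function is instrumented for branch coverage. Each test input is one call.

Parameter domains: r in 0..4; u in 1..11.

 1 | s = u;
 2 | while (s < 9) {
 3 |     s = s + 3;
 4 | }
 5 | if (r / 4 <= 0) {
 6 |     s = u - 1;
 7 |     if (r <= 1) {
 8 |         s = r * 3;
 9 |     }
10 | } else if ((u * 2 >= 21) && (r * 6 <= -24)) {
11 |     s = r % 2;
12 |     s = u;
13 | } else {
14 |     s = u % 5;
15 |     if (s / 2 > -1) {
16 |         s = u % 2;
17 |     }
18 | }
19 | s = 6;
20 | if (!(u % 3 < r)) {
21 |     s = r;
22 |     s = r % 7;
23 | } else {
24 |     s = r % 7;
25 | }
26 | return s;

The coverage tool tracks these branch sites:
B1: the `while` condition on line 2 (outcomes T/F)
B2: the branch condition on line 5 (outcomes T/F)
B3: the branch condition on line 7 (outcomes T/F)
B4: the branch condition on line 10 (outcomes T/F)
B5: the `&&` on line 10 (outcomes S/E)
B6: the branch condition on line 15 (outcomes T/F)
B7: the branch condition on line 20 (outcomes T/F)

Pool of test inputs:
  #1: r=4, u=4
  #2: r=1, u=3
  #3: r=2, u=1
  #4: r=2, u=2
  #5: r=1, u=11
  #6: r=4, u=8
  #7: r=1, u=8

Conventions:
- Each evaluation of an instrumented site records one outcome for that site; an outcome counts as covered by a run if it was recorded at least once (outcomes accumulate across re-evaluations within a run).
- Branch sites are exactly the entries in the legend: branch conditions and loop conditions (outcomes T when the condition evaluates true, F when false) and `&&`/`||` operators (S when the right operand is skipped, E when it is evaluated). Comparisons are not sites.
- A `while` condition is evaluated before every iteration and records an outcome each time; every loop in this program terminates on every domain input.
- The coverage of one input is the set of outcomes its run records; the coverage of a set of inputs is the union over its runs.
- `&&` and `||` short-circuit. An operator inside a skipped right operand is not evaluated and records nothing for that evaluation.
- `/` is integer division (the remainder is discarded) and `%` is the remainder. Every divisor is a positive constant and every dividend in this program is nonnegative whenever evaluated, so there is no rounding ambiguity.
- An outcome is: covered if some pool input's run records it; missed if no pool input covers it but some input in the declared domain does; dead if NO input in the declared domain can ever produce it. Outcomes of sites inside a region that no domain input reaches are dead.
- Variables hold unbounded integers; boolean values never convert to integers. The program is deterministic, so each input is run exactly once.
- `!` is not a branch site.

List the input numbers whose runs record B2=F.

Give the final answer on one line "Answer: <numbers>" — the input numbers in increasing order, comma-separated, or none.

input #1 (r=4, u=4): covers B2=F
input #2 (r=1, u=3): misses B2=F
input #3 (r=2, u=1): misses B2=F
input #4 (r=2, u=2): misses B2=F
input #5 (r=1, u=11): misses B2=F
input #6 (r=4, u=8): covers B2=F
input #7 (r=1, u=8): misses B2=F

Answer: 1, 6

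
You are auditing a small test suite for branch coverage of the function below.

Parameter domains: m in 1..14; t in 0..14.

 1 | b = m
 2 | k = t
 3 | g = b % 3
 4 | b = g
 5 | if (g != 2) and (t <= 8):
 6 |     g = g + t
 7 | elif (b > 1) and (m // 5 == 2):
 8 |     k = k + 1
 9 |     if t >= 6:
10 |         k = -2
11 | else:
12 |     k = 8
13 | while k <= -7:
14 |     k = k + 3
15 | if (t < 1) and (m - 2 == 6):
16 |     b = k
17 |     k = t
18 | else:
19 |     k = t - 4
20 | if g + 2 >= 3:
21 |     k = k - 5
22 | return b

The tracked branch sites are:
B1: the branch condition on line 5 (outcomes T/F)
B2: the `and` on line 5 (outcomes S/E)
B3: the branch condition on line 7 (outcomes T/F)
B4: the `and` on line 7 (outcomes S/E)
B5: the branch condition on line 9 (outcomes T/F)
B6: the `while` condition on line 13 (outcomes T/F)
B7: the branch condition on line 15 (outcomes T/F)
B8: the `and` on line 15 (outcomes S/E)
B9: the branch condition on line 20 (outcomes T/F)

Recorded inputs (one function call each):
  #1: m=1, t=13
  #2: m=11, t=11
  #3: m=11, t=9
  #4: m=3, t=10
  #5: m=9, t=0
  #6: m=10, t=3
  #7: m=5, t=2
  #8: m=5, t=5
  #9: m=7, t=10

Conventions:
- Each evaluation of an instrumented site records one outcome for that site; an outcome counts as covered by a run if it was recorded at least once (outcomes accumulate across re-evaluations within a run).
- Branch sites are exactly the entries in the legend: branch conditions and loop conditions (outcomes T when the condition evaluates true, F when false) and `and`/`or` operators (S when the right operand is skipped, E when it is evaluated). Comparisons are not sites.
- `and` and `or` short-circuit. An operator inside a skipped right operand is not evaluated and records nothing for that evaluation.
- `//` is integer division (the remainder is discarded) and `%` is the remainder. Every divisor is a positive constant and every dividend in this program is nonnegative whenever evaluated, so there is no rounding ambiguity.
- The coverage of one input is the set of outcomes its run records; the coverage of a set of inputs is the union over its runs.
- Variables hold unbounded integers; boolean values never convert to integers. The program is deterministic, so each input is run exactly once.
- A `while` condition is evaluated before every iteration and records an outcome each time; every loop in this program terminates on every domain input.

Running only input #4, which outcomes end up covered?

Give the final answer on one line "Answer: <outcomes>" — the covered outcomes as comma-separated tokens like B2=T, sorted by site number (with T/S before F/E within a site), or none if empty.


Tracing the run of input #4 (m=3, t=10):
  B2->E, B1->F, B4->S, B3->F, B6->F, B8->S, B7->F, B9->F
deduplicating events, the covered set is: B1=F, B2=E, B3=F, B4=S, B6=F, B7=F, B8=S, B9=F
Answer: B1=F, B2=E, B3=F, B4=S, B6=F, B7=F, B8=S, B9=F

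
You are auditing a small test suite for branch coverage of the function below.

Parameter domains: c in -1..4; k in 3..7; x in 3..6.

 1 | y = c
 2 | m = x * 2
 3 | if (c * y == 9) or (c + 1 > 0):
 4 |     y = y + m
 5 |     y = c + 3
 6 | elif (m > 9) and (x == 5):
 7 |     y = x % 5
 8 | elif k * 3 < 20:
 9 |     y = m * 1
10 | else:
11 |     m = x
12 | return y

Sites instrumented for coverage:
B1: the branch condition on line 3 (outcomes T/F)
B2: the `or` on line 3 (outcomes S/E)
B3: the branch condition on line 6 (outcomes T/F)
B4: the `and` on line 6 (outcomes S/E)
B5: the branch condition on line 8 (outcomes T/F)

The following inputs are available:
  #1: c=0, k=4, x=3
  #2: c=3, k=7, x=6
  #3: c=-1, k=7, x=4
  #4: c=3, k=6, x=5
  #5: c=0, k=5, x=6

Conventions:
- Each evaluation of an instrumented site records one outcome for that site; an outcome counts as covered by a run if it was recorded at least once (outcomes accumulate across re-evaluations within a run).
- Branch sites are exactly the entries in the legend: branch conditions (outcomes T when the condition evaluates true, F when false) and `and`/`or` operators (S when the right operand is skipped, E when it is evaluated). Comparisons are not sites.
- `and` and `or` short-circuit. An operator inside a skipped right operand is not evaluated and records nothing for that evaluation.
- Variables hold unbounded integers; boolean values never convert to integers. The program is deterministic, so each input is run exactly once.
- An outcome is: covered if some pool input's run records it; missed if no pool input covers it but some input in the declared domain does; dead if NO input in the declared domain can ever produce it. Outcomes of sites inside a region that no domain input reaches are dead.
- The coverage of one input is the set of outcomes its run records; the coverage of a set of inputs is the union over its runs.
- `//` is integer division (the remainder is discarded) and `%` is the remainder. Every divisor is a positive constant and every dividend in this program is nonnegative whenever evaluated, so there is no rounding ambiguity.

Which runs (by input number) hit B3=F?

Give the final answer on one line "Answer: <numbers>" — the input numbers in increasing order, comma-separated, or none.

input #1 (c=0, k=4, x=3): misses B3=F
input #2 (c=3, k=7, x=6): misses B3=F
input #3 (c=-1, k=7, x=4): covers B3=F
input #4 (c=3, k=6, x=5): misses B3=F
input #5 (c=0, k=5, x=6): misses B3=F

Answer: 3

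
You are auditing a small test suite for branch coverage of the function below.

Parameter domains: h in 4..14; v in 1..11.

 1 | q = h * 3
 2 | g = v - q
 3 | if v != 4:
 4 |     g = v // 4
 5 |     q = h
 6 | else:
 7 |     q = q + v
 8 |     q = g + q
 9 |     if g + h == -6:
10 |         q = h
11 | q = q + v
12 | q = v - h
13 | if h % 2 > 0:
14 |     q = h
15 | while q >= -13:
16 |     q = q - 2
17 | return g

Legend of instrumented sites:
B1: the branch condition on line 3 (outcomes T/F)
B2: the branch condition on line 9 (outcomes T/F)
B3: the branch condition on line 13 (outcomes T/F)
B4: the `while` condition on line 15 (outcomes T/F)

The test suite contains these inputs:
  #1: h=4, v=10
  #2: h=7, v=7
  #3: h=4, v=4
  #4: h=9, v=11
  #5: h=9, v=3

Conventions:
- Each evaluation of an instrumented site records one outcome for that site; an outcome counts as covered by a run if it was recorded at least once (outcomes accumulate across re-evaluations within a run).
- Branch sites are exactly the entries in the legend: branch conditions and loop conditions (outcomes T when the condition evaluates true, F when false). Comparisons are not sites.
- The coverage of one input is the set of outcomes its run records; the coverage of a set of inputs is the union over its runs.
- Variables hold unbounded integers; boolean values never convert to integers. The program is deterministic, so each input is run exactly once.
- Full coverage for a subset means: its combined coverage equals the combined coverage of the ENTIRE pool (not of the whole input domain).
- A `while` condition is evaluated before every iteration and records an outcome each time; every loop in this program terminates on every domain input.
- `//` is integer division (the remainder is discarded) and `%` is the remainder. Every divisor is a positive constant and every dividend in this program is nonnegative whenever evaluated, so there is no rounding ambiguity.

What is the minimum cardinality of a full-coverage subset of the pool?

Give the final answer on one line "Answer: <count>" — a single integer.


#1 (h=4, v=10) -> covered: B1=T, B3=F, B4=T, B4=F
#2 (h=7, v=7) -> covered: B1=T, B3=T, B4=T, B4=F
#3 (h=4, v=4) -> covered: B1=F, B2=F, B3=F, B4=T, B4=F
#4 (h=9, v=11) -> covered: B1=T, B3=T, B4=T, B4=F
#5 (h=9, v=3) -> covered: B1=T, B3=T, B4=T, B4=F
pool-wide coverage (7 outcomes): B1=T, B1=F, B2=F, B3=T, B3=F, B4=T, B4=F
every size-1 subset falls short of the 7 outcomes (best: 5/7)
at size 2, {2, 3} reaches all 7 outcomes; every lexicographically earlier size-2 subset fails
Answer: 2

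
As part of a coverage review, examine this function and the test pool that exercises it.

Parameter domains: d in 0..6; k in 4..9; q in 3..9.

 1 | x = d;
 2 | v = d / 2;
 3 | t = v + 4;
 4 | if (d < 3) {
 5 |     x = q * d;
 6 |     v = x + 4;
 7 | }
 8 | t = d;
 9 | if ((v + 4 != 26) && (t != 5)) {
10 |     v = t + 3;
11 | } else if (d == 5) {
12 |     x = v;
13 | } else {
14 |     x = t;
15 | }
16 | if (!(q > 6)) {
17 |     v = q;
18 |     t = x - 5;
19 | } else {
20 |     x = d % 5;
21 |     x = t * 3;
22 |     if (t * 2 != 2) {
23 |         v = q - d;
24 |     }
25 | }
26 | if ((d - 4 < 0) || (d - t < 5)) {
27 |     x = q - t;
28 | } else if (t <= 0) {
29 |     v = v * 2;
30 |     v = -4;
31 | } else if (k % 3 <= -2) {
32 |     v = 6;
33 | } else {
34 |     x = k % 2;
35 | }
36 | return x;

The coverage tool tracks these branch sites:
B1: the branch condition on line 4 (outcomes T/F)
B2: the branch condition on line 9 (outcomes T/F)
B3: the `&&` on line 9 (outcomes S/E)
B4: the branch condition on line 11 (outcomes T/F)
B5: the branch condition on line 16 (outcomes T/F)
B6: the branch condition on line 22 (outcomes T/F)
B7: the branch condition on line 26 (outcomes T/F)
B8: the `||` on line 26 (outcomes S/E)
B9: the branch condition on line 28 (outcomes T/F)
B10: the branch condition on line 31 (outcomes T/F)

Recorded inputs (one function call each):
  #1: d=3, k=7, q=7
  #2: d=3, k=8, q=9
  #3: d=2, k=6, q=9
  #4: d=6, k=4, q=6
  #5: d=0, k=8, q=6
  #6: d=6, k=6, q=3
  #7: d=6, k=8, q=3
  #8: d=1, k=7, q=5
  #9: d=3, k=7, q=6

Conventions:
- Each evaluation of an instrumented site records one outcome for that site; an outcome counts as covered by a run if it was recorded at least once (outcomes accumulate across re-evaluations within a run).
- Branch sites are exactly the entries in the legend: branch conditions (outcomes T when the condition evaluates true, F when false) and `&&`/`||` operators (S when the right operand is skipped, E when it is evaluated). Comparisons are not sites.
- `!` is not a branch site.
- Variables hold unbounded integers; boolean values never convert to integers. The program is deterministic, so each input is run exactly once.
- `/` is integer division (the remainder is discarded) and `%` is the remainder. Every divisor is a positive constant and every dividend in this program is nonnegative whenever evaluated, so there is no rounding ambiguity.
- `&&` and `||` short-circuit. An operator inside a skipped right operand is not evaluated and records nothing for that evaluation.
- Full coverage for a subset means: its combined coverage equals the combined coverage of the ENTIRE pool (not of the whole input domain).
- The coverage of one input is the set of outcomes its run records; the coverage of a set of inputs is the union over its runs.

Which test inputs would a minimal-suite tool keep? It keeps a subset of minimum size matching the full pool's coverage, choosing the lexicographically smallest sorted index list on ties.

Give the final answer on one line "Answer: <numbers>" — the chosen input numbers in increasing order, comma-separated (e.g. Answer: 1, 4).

input #1 (d=3, k=7, q=7): events B1->F, B3->E, B2->T, B5->F, B6->T, B8->S, B7->T; covers B1=F, B2=T, B3=E, B5=F, B6=T, B7=T, B8=S
input #2 (d=3, k=8, q=9): events B1->F, B3->E, B2->T, B5->F, B6->T, B8->S, B7->T; covers B1=F, B2=T, B3=E, B5=F, B6=T, B7=T, B8=S
input #3 (d=2, k=6, q=9): events B1->T, B3->S, B2->F, B4->F, B5->F, B6->T, B8->S, B7->T; covers B1=T, B2=F, B3=S, B4=F, B5=F, B6=T, B7=T, B8=S
input #4 (d=6, k=4, q=6): events B1->F, B3->E, B2->T, B5->T, B8->E, B7->F, B9->F, B10->F; covers B1=F, B2=T, B3=E, B5=T, B7=F, B8=E, B9=F, B10=F
input #5 (d=0, k=8, q=6): events B1->T, B3->E, B2->T, B5->T, B8->S, B7->T; covers B1=T, B2=T, B3=E, B5=T, B7=T, B8=S
input #6 (d=6, k=6, q=3): events B1->F, B3->E, B2->T, B5->T, B8->E, B7->F, B9->F, B10->F; covers B1=F, B2=T, B3=E, B5=T, B7=F, B8=E, B9=F, B10=F
input #7 (d=6, k=8, q=3): events B1->F, B3->E, B2->T, B5->T, B8->E, B7->F, B9->F, B10->F; covers B1=F, B2=T, B3=E, B5=T, B7=F, B8=E, B9=F, B10=F
input #8 (d=1, k=7, q=5): events B1->T, B3->E, B2->T, B5->T, B8->S, B7->T; covers B1=T, B2=T, B3=E, B5=T, B7=T, B8=S
input #9 (d=3, k=7, q=6): events B1->F, B3->E, B2->T, B5->T, B8->S, B7->T; covers B1=F, B2=T, B3=E, B5=T, B7=T, B8=S
pool-wide coverage (16 outcomes): B1=T, B1=F, B2=T, B2=F, B3=S, B3=E, B4=F, B5=T, B5=F, B6=T, B7=T, B7=F, B8=S, B8=E, B9=F, B10=F
checked all size-1 subsets: none covers 16 outcomes (max 8/16)
size 2: inputs {3, 4} cover all 16 outcomes, and no lexicographically smaller subset of this size does

Answer: 3, 4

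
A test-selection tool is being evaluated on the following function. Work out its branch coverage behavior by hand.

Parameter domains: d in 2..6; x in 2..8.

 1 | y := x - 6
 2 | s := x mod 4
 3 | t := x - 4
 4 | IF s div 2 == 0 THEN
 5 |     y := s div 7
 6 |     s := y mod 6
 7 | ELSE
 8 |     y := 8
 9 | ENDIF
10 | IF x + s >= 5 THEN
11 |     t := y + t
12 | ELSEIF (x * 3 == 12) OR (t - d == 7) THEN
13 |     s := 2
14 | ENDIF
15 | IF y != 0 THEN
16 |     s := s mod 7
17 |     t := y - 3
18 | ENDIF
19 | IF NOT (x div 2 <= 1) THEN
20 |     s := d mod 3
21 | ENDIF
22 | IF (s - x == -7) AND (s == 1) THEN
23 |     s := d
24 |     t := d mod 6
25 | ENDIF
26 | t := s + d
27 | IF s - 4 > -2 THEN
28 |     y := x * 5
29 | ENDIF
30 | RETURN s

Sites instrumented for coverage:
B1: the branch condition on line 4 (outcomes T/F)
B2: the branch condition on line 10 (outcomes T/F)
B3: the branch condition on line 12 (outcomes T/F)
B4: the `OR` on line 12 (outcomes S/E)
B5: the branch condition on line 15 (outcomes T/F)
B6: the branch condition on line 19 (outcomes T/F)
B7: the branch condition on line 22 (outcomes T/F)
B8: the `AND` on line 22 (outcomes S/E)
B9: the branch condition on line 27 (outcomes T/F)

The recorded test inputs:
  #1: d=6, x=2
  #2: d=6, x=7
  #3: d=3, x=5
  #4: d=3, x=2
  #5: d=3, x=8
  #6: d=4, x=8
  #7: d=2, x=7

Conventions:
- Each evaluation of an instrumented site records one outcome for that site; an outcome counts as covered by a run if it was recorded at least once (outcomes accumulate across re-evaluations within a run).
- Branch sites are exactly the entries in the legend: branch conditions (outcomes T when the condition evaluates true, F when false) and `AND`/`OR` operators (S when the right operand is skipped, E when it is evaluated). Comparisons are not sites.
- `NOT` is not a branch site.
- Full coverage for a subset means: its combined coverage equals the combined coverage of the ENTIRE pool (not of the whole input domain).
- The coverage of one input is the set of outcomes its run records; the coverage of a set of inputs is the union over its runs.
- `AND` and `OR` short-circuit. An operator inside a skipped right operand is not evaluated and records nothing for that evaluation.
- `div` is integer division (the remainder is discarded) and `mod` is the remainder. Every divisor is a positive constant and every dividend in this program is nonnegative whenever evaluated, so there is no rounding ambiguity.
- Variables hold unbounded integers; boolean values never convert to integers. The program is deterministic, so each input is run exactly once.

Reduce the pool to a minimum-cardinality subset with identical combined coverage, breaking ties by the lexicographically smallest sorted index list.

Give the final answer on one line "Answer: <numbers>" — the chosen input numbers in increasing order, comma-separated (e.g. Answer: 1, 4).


#1 (d=6, x=2) -> B1->F, B2->F, B4->E, B3->F, B5->T, B6->F, B8->S, B7->F, B9->F; covered: B1=F, B2=F, B3=F, B4=E, B5=T, B6=F, B7=F, B8=S, B9=F
#2 (d=6, x=7) -> B1->F, B2->T, B5->T, B6->T, B8->E, B7->F, B9->F; covered: B1=F, B2=T, B5=T, B6=T, B7=F, B8=E, B9=F
#3 (d=3, x=5) -> B1->T, B2->T, B5->F, B6->T, B8->S, B7->F, B9->F; covered: B1=T, B2=T, B5=F, B6=T, B7=F, B8=S, B9=F
#4 (d=3, x=2) -> B1->F, B2->F, B4->E, B3->F, B5->T, B6->F, B8->S, B7->F, B9->F; covered: B1=F, B2=F, B3=F, B4=E, B5=T, B6=F, B7=F, B8=S, B9=F
#5 (d=3, x=8) -> B1->T, B2->T, B5->F, B6->T, B8->S, B7->F, B9->F; covered: B1=T, B2=T, B5=F, B6=T, B7=F, B8=S, B9=F
#6 (d=4, x=8) -> B1->T, B2->T, B5->F, B6->T, B8->E, B7->T, B9->T; covered: B1=T, B2=T, B5=F, B6=T, B7=T, B8=E, B9=T
#7 (d=2, x=7) -> B1->F, B2->T, B5->T, B6->T, B8->S, B7->F, B9->F; covered: B1=F, B2=T, B5=T, B6=T, B7=F, B8=S, B9=F
together the pool reaches 16 outcomes: B1=T, B1=F, B2=T, B2=F, B3=F, B4=E, B5=T, B5=F, B6=T, B6=F, B7=T, B7=F, B8=S, B8=E, B9=T, B9=F
every size-1 subset falls short of the 16 outcomes (best: 9/16)
at size 2, {1, 6} reaches all 16 outcomes; every lexicographically earlier size-2 subset fails
Answer: 1, 6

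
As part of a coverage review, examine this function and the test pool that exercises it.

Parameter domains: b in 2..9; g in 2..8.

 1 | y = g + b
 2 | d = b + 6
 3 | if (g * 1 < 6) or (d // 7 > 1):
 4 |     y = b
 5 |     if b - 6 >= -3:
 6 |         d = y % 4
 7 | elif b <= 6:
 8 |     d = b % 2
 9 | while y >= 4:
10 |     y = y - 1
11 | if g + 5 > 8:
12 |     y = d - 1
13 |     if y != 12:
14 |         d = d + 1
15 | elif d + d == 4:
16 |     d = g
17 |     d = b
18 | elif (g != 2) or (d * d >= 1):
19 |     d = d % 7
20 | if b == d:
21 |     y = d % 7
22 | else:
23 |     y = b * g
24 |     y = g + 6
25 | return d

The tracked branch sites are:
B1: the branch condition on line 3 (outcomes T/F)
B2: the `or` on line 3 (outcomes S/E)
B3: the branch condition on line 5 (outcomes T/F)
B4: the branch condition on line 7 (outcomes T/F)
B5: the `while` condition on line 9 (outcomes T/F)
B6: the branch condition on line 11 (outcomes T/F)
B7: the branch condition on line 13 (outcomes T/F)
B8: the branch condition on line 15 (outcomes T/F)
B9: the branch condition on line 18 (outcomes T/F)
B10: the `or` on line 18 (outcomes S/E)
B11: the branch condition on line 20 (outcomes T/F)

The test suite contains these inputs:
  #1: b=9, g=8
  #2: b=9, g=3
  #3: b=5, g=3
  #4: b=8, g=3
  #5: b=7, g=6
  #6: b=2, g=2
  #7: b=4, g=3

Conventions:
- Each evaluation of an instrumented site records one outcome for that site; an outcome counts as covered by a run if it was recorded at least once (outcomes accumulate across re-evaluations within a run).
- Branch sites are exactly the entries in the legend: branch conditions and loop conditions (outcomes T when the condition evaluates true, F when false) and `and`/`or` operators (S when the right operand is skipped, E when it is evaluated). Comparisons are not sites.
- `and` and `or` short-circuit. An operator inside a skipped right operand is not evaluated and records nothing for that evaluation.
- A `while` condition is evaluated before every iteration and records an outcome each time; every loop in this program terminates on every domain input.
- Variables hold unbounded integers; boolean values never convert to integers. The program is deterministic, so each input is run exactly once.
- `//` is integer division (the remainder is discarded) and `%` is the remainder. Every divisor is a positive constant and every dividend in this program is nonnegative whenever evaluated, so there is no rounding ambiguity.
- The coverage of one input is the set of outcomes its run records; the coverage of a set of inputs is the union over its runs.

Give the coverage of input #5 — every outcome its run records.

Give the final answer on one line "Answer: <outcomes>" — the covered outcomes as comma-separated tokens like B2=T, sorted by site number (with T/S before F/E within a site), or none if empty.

Tracing the run of input #5 (b=7, g=6):
  B2->E, B1->F, B4->F, B5->T, B5->T, B5->T, B5->T, B5->T, B5->T, B5->T
  B5->T, B5->T, B5->T, B5->F, B6->T, B7->F, B11->F
distinct outcomes covered: B1=F, B2=E, B4=F, B5=T, B5=F, B6=T, B7=F, B11=F

Answer: B1=F, B2=E, B4=F, B5=T, B5=F, B6=T, B7=F, B11=F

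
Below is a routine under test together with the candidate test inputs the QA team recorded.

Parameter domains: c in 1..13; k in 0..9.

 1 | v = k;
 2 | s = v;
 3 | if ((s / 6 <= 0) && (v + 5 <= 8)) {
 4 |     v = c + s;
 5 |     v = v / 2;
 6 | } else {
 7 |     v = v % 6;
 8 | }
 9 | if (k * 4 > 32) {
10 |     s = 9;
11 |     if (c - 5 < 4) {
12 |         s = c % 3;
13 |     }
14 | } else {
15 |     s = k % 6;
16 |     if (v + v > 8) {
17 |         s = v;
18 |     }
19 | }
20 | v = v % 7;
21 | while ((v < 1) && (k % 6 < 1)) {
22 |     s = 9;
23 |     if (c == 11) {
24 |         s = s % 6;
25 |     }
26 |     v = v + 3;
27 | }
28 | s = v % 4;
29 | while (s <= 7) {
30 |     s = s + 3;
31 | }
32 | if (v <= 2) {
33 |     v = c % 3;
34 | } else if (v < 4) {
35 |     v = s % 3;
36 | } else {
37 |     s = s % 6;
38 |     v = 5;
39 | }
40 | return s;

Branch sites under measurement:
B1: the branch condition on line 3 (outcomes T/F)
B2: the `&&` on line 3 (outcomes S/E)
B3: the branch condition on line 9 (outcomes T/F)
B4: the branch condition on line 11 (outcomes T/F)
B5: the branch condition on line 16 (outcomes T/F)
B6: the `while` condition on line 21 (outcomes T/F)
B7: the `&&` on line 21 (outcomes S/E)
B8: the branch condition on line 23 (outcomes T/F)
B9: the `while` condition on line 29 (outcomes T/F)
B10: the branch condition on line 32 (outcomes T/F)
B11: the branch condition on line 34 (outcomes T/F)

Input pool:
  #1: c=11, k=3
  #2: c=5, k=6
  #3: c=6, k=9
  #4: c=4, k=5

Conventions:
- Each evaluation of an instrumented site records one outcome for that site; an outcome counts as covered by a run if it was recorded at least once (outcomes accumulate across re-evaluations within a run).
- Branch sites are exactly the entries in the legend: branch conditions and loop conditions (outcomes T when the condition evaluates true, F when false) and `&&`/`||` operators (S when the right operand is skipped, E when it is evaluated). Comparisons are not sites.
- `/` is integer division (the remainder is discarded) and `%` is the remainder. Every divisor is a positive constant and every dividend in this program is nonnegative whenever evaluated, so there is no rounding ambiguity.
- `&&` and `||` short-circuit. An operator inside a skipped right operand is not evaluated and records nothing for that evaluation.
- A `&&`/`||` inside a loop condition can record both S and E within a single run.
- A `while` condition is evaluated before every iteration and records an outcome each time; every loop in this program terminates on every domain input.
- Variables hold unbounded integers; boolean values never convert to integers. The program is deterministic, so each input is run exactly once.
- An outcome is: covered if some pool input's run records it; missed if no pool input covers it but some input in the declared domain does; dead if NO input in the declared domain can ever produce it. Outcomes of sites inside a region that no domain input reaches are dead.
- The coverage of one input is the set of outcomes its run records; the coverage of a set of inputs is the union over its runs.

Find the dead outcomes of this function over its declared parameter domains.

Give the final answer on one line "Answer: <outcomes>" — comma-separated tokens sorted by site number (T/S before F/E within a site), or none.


checking every outcome against all 130 domain inputs:
  reachable outcomes have witnesses, e.g. B1=T (e.g. c=1, k=0), B1=F (e.g. c=1, k=4), B2=S (e.g. c=1, k=6), B2=E (e.g. c=1, k=0)
Answer: none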